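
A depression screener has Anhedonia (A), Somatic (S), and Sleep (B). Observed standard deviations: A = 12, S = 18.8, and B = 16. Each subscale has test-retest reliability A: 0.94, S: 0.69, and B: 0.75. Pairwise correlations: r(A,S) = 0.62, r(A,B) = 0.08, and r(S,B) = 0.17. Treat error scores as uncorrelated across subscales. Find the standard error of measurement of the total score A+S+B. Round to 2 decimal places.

Var(total) = 753.44 + 412.736 = 1166.18.
True-score variance = 571.234 + 412.736 = 983.97, so reliability = 0.8438.
Error variance = 1166.18 − 983.97 = 182.206; SEM = √182.206 = 13.50.

13.50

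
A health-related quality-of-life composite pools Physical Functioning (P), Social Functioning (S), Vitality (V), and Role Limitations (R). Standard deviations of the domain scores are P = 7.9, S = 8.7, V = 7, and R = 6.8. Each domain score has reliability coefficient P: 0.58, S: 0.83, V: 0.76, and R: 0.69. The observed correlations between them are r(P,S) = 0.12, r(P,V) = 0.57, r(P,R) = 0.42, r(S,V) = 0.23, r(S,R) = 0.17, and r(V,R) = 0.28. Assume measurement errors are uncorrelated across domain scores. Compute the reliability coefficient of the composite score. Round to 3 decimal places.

0.849

Var(P+S+V+R) = 7.9² + 8.7² + 7² + 6.8² + 2·[7.9·8.7·0.12 + 7.9·7·0.57 + 7.9·6.8·0.42 + 8.7·7·0.23 + 8.7·6.8·0.17 + 7·6.8·0.28] = 233.34 + 199.446 = 432.786.
Because errors are independent across components, Cov(Tᵢ,Tⱼ) = Cov(Xᵢ,Xⱼ); the off-diagonal part of the true-score variance is the same as above.
True-score variance = [7.9²·0.58 + 8.7²·0.83 + 7²·0.76 + 6.8²·0.69] + 199.446 = 168.166 + 199.446 = 367.612.
Reliability = 367.612 / 432.786 = 0.849.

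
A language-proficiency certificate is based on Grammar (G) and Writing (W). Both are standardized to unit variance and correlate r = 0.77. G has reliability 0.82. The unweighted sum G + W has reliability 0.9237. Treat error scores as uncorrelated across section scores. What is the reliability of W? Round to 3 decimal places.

Var(G+W) = 2 + 2·0.77 = 3.540.
True-score variance = ρ_G + ρ_W + 2·0.77, so 0.9237 = (0.82 + ρ_W + 1.54) / 3.540.
ρ_W = 0.9237·3.540 − 0.82 − 1.54 = 0.910.

0.910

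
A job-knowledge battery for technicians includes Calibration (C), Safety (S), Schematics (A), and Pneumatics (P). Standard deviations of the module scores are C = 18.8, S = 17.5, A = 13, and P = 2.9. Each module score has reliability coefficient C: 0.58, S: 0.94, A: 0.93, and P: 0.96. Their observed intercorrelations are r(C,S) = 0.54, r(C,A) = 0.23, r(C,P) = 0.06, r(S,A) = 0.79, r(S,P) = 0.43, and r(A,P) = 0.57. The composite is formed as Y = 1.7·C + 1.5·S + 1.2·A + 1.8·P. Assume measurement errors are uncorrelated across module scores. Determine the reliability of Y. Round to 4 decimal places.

0.8777

Var(Y) = 1.7²·18.8² + 1.5²·17.5² + 1.2²·13² + 1.8²·2.9² + 2·[2.55·18.8·17.5·0.54 + 2.04·18.8·13·0.23 + 3.06·18.8·2.9·0.06 + 1.8·17.5·13·0.79 + 2.7·17.5·2.9·0.43 + 2.16·13·2.9·0.57] = 1981.11 + 2013.11 = 3994.23.
Because errors are independent across components, Cov(Tᵢ,Tⱼ) = Cov(Xᵢ,Xⱼ); the off-diagonal part of the true-score variance is the same as above.
True-score variance = [1.7²·18.8²·0.58 + 1.5²·17.5²·0.94 + 1.2²·13²·0.93 + 1.8²·2.9²·0.96] + 2013.11 = 1492.64 + 2013.11 = 3505.75.
Reliability = 3505.75 / 3994.23 = 0.8777.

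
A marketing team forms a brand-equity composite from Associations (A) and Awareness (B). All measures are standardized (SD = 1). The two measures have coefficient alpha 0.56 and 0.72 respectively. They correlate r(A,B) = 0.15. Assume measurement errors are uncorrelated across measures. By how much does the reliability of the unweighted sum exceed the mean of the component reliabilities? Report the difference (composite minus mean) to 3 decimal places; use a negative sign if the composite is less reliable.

Var(sum) = 2 + 0.3 = 2.3; true-score variance = 1.28 + 0.3 = 1.58; composite reliability = 0.6870.
Mean component reliability = 0.6400.
Difference = 0.6870 − 0.6400 = 0.047.

0.047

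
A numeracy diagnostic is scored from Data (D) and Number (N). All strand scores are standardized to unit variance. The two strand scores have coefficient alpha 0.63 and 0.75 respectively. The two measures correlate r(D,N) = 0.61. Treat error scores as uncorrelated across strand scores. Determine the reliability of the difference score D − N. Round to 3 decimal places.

Var(D−N) = 1 + 1 − 2·0.61 = 2 − 1.22 = 0.78.
With uncorrelated errors the cross-covariances are all true-score covariance, so they carry over unchanged; only the diagonal terms shrink to ρᵢσᵢ².
True-score variance = [0.63 + 0.75] − 1.22 = 1.38 − 1.22 = 0.16.
Reliability = 0.16 / 0.78 = 0.205.

0.205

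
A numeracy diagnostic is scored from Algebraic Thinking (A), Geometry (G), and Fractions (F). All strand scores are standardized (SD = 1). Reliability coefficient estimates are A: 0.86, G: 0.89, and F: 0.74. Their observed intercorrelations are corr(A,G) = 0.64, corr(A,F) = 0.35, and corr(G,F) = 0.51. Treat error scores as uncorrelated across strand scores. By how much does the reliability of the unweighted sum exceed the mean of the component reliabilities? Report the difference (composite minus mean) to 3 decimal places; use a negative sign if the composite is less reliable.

0.085

Var(sum) = 3 + 3 = 6; true-score variance = 2.49 + 3 = 5.49; composite reliability = 0.9150.
Mean component reliability = 0.8300.
Difference = 0.9150 − 0.8300 = 0.085.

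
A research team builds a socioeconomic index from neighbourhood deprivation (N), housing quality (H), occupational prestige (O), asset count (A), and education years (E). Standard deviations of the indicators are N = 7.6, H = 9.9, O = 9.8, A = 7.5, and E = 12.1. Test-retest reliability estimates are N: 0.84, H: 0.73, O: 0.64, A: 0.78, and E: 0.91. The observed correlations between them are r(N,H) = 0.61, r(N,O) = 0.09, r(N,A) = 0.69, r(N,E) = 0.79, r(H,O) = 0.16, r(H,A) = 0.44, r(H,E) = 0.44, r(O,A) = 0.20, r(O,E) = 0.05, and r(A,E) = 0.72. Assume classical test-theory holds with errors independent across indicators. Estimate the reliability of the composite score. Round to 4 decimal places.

0.9172

Var(N+H+O+A+E) = 7.6² + 9.9² + 9.8² + 7.5² + 12.1² + 2·[7.6·9.9·0.61 + 7.6·9.8·0.09 + 7.6·7.5·0.69 + 7.6·12.1·0.79 + 9.9·9.8·0.16 + 9.9·7.5·0.44 + 9.9·12.1·0.44 + 9.8·7.5·0.20 + 9.8·12.1·0.05 + 7.5·12.1·0.72] = 454.47 + 702.896 = 1157.37.
Under uncorrelated errors the observed covariances equal the true-score covariances, so only the own-variance terms attenuate.
True-score variance = [7.6²·0.84 + 9.9²·0.73 + 9.8²·0.64 + 7.5²·0.78 + 12.1²·0.91] + 702.896 = 358.639 + 702.896 = 1061.53.
Reliability = 1061.53 / 1157.37 = 0.9172.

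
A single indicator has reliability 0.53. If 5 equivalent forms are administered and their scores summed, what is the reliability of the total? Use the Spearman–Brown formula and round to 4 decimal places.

ρ_k = kρ / (1 + (k−1)ρ) = 5·0.53 / (1 + 4·0.53) = 2.650 / 3.120 = 0.8494.

0.8494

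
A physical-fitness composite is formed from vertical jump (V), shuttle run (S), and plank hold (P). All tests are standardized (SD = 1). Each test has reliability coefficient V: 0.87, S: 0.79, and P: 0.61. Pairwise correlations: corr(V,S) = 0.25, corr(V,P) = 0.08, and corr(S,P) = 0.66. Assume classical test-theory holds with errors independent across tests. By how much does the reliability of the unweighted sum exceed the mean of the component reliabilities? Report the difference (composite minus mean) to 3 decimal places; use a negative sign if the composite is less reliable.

Var(sum) = 3 + 1.98 = 4.98; true-score variance = 2.27 + 1.98 = 4.25; composite reliability = 0.8534.
Mean component reliability = 0.7567.
Difference = 0.8534 − 0.7567 = 0.097.

0.097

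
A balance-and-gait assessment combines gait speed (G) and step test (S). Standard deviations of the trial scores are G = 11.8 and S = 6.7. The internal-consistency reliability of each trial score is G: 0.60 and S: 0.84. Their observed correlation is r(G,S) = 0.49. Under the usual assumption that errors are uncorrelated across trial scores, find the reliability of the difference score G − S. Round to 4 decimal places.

Var(G−S) = 11.8² + 6.7² − 2·11.8·6.7·0.49 = 184.13 − 77.4788 = 106.651.
Under uncorrelated errors the observed covariances equal the true-score covariances, so only the own-variance terms attenuate.
True-score variance = [11.8²·0.60 + 6.7²·0.84] − 77.4788 = 121.252 − 77.4788 = 43.7728.
Reliability = 43.7728 / 106.651 = 0.4104.

0.4104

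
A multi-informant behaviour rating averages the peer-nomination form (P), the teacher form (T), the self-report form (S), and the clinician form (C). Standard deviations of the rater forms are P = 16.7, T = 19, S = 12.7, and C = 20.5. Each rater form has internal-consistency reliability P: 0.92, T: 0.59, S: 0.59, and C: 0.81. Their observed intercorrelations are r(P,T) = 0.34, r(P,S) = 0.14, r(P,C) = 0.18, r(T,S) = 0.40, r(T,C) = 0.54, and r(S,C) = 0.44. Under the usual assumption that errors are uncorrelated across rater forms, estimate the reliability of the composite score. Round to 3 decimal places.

Var(P+T+S+C) = 16.7² + 19² + 12.7² + 20.5² + 2·[16.7·19·0.34 + 16.7·12.7·0.14 + 16.7·20.5·0.18 + 19·12.7·0.40 + 19·20.5·0.54 + 12.7·20.5·0.44] = 1221.43 + 1241.2 = 2462.63.
Because errors are independent across components, Cov(Tᵢ,Tⱼ) = Cov(Xᵢ,Xⱼ); the off-diagonal part of the true-score variance is the same as above.
True-score variance = [16.7²·0.92 + 19²·0.59 + 12.7²·0.59 + 20.5²·0.81] + 1241.2 = 905.132 + 1241.2 = 2146.34.
Reliability = 2146.34 / 2462.63 = 0.872.

0.872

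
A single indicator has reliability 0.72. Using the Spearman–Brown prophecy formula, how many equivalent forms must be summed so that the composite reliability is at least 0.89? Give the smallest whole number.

4

k ≥ ρ*(1−ρ₁)/(ρ₁(1−ρ*)) = 0.89·0.28 / (0.72·0.11) = 3.146.
Smallest integer k = 4.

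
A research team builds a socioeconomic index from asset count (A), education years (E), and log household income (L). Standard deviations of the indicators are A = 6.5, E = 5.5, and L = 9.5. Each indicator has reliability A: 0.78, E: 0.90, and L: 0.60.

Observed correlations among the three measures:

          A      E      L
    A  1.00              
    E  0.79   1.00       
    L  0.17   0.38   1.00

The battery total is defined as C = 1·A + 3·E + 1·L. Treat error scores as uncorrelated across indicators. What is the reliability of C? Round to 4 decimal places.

0.8983

Var(C) = 6.5² + 3²·5.5² + 9.5² + 2·[3·6.5·5.5·0.79 + 6.5·9.5·0.17 + 3·5.5·9.5·0.38] = 404.75 + 309.58 = 714.33.
With uncorrelated errors the cross-covariances are all true-score covariance, so they carry over unchanged; only the diagonal terms shrink to ρᵢσᵢ².
True-score variance = [6.5²·0.78 + 3²·5.5²·0.90 + 9.5²·0.60] + 309.58 = 332.13 + 309.58 = 641.71.
Reliability = 641.71 / 714.33 = 0.8983.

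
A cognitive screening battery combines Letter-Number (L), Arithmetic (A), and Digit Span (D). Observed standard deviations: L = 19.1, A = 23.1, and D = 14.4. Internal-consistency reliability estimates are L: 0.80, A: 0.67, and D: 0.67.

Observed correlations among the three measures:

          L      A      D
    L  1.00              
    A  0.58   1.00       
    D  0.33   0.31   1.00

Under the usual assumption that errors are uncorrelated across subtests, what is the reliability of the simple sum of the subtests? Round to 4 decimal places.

Var(L+A+D) = 19.1² + 23.1² + 14.4² + 2·[19.1·23.1·0.58 + 19.1·14.4·0.33 + 23.1·14.4·0.31] = 1105.78 + 899.567 = 2005.35.
Under uncorrelated errors the observed covariances equal the true-score covariances, so only the own-variance terms attenuate.
True-score variance = [19.1²·0.80 + 23.1²·0.67 + 14.4²·0.67] + 899.567 = 788.298 + 899.567 = 1687.86.
Reliability = 1687.86 / 2005.35 = 0.8417.

0.8417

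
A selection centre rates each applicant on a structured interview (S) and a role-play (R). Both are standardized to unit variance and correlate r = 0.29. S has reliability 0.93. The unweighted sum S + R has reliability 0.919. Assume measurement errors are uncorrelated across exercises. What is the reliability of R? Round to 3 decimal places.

0.861

Var(S+R) = 2 + 2·0.29 = 2.580.
True-score variance = ρ_S + ρ_R + 2·0.29, so 0.919 = (0.93 + ρ_R + 0.58) / 2.580.
ρ_R = 0.919·2.580 − 0.93 − 0.58 = 0.861.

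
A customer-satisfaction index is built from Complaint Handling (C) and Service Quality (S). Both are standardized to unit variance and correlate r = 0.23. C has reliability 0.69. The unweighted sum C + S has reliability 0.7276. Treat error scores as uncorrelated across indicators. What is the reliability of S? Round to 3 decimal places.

0.640

Var(C+S) = 2 + 2·0.23 = 2.460.
True-score variance = ρ_C + ρ_S + 2·0.23, so 0.7276 = (0.69 + ρ_S + 0.46) / 2.460.
ρ_S = 0.7276·2.460 − 0.69 − 0.46 = 0.640.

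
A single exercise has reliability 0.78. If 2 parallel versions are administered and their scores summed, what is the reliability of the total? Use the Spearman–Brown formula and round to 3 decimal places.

ρ_k = kρ / (1 + (k−1)ρ) = 2·0.78 / (1 + 1·0.78) = 1.560 / 1.780 = 0.876.

0.876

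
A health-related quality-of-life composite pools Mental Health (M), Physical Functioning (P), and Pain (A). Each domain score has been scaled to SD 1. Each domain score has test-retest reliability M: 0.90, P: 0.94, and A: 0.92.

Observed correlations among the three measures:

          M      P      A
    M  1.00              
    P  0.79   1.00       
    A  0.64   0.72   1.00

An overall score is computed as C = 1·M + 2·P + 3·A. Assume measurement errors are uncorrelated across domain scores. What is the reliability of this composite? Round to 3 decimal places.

Var(C) = 1 + 2² + 3² + 2·[2·0.79 + 3·0.64 + 6·0.72] = 14 + 15.64 = 29.64.
Under uncorrelated errors the observed covariances equal the true-score covariances, so only the own-variance terms attenuate.
True-score variance = [0.90 + 2²·0.94 + 3²·0.92] + 15.64 = 12.94 + 15.64 = 28.58.
Reliability = 28.58 / 29.64 = 0.964.

0.964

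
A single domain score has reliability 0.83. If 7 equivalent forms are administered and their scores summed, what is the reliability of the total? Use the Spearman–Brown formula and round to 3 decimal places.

ρ_k = kρ / (1 + (k−1)ρ) = 7·0.83 / (1 + 6·0.83) = 5.810 / 5.980 = 0.972.

0.972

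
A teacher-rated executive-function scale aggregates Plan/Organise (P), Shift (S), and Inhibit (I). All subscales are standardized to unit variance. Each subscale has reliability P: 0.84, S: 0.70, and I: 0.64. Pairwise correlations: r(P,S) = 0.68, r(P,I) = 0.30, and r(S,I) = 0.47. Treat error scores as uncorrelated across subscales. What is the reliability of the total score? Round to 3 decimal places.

Var(P+S+I) = 3 + 2·[0.68 + 0.30 + 0.47] = 3 + 2.9 = 5.9.
Because errors are independent across components, Cov(Tᵢ,Tⱼ) = Cov(Xᵢ,Xⱼ); the off-diagonal part of the true-score variance is the same as above.
True-score variance = [0.84 + 0.70 + 0.64] + 2.9 = 2.18 + 2.9 = 5.08.
Reliability = 5.08 / 5.9 = 0.861.

0.861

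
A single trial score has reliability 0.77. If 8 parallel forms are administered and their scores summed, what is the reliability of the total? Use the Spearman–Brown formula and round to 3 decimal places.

0.964

ρ_k = kρ / (1 + (k−1)ρ) = 8·0.77 / (1 + 7·0.77) = 6.160 / 6.390 = 0.964.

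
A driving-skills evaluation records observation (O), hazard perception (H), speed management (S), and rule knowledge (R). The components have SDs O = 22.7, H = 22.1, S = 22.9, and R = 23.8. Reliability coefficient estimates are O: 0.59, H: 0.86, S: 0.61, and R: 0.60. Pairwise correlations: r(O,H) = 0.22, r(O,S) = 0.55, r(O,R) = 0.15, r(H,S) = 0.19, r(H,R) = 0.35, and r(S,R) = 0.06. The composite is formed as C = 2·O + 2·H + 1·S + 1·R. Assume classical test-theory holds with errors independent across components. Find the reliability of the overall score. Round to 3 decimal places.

Var(C) = 2²·22.7² + 2²·22.1² + 22.9² + 23.8² + 2·[4·22.7·22.1·0.22 + 2·22.7·22.9·0.55 + 2·22.7·23.8·0.15 + 2·22.1·22.9·0.19 + 2·22.1·23.8·0.35 + 22.9·23.8·0.06] = 5105.65 + 3537.12 = 8642.77.
With uncorrelated errors the cross-covariances are all true-score covariance, so they carry over unchanged; only the diagonal terms shrink to ρᵢσᵢ².
True-score variance = [2²·22.7²·0.59 + 2²·22.1²·0.86 + 22.9²·0.61 + 23.8²·0.60] + 3537.12 = 3555.97 + 3537.12 = 7093.09.
Reliability = 7093.09 / 8642.77 = 0.821.

0.821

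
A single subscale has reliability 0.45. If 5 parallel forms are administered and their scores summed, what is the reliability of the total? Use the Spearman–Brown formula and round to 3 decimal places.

ρ_k = kρ / (1 + (k−1)ρ) = 5·0.45 / (1 + 4·0.45) = 2.250 / 2.800 = 0.804.

0.804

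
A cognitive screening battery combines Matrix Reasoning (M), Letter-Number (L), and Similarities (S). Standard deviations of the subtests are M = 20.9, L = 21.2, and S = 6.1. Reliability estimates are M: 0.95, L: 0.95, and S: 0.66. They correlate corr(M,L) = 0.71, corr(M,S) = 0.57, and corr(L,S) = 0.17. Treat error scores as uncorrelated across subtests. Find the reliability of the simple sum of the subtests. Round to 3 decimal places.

Var(M+L+S) = 20.9² + 21.2² + 6.1² + 2·[20.9·21.2·0.71 + 20.9·6.1·0.57 + 21.2·6.1·0.17] = 923.46 + 818.481 = 1741.94.
Under uncorrelated errors the observed covariances equal the true-score covariances, so only the own-variance terms attenuate.
True-score variance = [20.9²·0.95 + 21.2²·0.95 + 6.1²·0.66] + 818.481 = 866.496 + 818.481 = 1684.98.
Reliability = 1684.98 / 1741.94 = 0.967.

0.967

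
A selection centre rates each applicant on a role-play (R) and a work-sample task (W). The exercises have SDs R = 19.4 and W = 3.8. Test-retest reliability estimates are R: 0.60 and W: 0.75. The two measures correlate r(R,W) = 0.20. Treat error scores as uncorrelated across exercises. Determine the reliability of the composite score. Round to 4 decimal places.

Var(R+W) = 19.4² + 3.8² + 2·[19.4·3.8·0.20] = 390.8 + 29.488 = 420.288.
Under uncorrelated errors the observed covariances equal the true-score covariances, so only the own-variance terms attenuate.
True-score variance = [19.4²·0.60 + 3.8²·0.75] + 29.488 = 236.646 + 29.488 = 266.134.
Reliability = 266.134 / 420.288 = 0.6332.

0.6332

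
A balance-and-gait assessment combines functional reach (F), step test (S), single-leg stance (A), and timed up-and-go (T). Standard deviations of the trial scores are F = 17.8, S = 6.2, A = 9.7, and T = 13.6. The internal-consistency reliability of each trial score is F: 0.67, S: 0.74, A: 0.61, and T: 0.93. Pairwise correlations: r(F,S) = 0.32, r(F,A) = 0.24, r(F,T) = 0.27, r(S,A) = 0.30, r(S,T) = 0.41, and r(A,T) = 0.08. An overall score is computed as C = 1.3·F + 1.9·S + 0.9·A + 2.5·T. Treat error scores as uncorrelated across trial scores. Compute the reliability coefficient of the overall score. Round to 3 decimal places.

Var(C) = 1.3²·17.8² + 1.9²·6.2² + 0.9²·9.7² + 2.5²·13.6² + 2·[2.47·17.8·6.2·0.32 + 1.17·17.8·9.7·0.24 + 3.25·17.8·13.6·0.27 + 1.71·6.2·9.7·0.30 + 4.75·6.2·13.6·0.41 + 2.25·9.7·13.6·0.08] = 1906.44 + 1133.89 = 3040.34.
Under uncorrelated errors the observed covariances equal the true-score covariances, so only the own-variance terms attenuate.
True-score variance = [1.3²·17.8²·0.67 + 1.9²·6.2²·0.74 + 0.9²·9.7²·0.61 + 2.5²·13.6²·0.93] + 1133.89 = 1583.02 + 1133.89 = 2716.91.
Reliability = 2716.91 / 3040.34 = 0.894.

0.894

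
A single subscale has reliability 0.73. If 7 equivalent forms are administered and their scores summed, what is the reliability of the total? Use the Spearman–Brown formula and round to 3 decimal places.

0.950

ρ_k = kρ / (1 + (k−1)ρ) = 7·0.73 / (1 + 6·0.73) = 5.110 / 5.380 = 0.950.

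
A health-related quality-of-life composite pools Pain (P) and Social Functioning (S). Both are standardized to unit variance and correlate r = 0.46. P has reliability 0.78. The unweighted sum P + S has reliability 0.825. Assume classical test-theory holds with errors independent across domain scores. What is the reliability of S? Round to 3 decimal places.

Var(P+S) = 2 + 2·0.46 = 2.920.
True-score variance = ρ_P + ρ_S + 2·0.46, so 0.825 = (0.78 + ρ_S + 0.92) / 2.920.
ρ_S = 0.825·2.920 − 0.78 − 0.92 = 0.709.

0.709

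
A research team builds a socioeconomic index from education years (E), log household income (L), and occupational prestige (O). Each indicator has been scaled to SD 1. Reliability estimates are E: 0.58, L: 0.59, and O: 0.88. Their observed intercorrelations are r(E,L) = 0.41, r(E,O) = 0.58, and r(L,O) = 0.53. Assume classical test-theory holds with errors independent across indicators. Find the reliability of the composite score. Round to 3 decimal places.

Var(E+L+O) = 3 + 2·[0.41 + 0.58 + 0.53] = 3 + 3.04 = 6.04.
With uncorrelated errors the cross-covariances are all true-score covariance, so they carry over unchanged; only the diagonal terms shrink to ρᵢσᵢ².
True-score variance = [0.58 + 0.59 + 0.88] + 3.04 = 2.05 + 3.04 = 5.09.
Reliability = 5.09 / 6.04 = 0.843.

0.843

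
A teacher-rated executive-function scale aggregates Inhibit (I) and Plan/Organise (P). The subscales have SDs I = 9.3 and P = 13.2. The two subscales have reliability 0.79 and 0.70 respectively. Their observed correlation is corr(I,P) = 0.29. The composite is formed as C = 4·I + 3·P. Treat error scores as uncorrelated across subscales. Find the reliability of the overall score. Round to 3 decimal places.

0.800

Var(C) = 4²·9.3² + 3²·13.2² + 2·[12·9.3·13.2·0.29] = 2952 + 854.41 = 3806.41.
Under uncorrelated errors the observed covariances equal the true-score covariances, so only the own-variance terms attenuate.
True-score variance = [4²·9.3²·0.79 + 3²·13.2²·0.70] + 854.41 = 2190.95 + 854.41 = 3045.36.
Reliability = 3045.36 / 3806.41 = 0.800.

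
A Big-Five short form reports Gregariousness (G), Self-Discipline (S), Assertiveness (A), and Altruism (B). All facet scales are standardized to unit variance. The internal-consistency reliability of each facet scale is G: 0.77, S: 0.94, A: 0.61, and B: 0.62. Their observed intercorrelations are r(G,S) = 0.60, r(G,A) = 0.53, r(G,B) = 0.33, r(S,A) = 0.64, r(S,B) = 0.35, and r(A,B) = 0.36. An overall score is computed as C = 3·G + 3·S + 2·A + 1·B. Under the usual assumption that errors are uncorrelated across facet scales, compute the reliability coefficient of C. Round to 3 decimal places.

0.915

Var(C) = 3² + 3² + 2² + 1 + 2·[9·0.60 + 6·0.53 + 3·0.33 + 6·0.64 + 3·0.35 + 2·0.36] = 23 + 30.36 = 53.36.
With uncorrelated errors the cross-covariances are all true-score covariance, so they carry over unchanged; only the diagonal terms shrink to ρᵢσᵢ².
True-score variance = [3²·0.77 + 3²·0.94 + 2²·0.61 + 0.62] + 30.36 = 18.45 + 30.36 = 48.81.
Reliability = 48.81 / 53.36 = 0.915.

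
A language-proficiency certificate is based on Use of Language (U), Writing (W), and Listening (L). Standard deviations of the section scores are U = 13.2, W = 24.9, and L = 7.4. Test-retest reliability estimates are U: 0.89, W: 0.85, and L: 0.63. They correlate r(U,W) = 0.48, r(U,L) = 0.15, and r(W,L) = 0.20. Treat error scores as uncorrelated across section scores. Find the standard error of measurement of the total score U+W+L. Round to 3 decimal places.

Var(total) = 849.01 + 418.541 = 1267.55.
True-score variance = 716.581 + 418.541 = 1135.12, so reliability = 0.8955.
Error variance = 1267.55 − 1135.12 = 132.429; SEM = √132.429 = 11.508.

11.508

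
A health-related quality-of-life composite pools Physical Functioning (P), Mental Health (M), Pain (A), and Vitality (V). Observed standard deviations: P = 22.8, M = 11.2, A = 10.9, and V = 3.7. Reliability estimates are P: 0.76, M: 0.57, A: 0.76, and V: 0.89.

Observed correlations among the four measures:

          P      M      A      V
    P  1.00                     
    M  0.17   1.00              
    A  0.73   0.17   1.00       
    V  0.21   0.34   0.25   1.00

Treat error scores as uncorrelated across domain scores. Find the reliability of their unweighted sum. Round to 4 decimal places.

Var(P+M+A+V) = 22.8² + 11.2² + 10.9² + 3.7² + 2·[22.8·11.2·0.17 + 22.8·10.9·0.73 + 22.8·3.7·0.21 + 11.2·10.9·0.17 + 11.2·3.7·0.34 + 10.9·3.7·0.25] = 777.78 + 574.944 = 1352.72.
Because errors are independent across components, Cov(Tᵢ,Tⱼ) = Cov(Xᵢ,Xⱼ); the off-diagonal part of the true-score variance is the same as above.
True-score variance = [22.8²·0.76 + 11.2²·0.57 + 10.9²·0.76 + 3.7²·0.89] + 574.944 = 569.059 + 574.944 = 1144.
Reliability = 1144 / 1352.72 = 0.8457.

0.8457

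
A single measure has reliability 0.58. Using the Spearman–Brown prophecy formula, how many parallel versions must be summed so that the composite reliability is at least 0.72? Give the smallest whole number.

k ≥ ρ*(1−ρ₁)/(ρ₁(1−ρ*)) = 0.72·0.42 / (0.58·0.28) = 1.862.
Smallest integer k = 2.

2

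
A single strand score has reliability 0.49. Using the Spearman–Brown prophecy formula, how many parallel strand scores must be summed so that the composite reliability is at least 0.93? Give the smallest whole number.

14

k ≥ ρ*(1−ρ₁)/(ρ₁(1−ρ*)) = 0.93·0.51 / (0.49·0.07) = 13.828.
Smallest integer k = 14.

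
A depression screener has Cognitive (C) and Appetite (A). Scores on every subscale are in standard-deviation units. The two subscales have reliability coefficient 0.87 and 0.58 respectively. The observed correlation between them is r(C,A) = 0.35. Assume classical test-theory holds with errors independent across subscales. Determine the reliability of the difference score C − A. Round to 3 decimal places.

Var(C−A) = 1 + 1 − 2·0.35 = 2 − 0.7 = 1.3.
With uncorrelated errors the cross-covariances are all true-score covariance, so they carry over unchanged; only the diagonal terms shrink to ρᵢσᵢ².
True-score variance = [0.87 + 0.58] − 0.7 = 1.45 − 0.7 = 0.75.
Reliability = 0.75 / 1.3 = 0.577.

0.577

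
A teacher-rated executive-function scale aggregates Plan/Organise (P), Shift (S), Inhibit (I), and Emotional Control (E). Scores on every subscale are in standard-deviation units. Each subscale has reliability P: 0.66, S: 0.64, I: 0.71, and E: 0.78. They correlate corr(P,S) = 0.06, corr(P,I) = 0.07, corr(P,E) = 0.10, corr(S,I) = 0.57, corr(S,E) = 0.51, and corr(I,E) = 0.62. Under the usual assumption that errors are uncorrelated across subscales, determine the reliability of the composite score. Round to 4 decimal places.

Var(P+S+I+E) = 4 + 2·[0.06 + 0.07 + 0.10 + 0.57 + 0.51 + 0.62] = 4 + 3.86 = 7.86.
Under uncorrelated errors the observed covariances equal the true-score covariances, so only the own-variance terms attenuate.
True-score variance = [0.66 + 0.64 + 0.71 + 0.78] + 3.86 = 2.79 + 3.86 = 6.65.
Reliability = 6.65 / 7.86 = 0.8461.

0.8461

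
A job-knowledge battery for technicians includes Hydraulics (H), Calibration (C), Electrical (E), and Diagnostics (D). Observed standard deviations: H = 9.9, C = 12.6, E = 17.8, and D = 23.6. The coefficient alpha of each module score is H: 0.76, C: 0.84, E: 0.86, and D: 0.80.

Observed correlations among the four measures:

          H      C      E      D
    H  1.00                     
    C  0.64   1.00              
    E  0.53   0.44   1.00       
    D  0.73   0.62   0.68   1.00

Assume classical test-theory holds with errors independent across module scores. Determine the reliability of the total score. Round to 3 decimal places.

Var(H+C+E+D) = 9.9² + 12.6² + 17.8² + 23.6² + 2·[9.9·12.6·0.64 + 9.9·17.8·0.53 + 9.9·23.6·0.73 + 12.6·17.8·0.44 + 12.6·23.6·0.62 + 17.8·23.6·0.68] = 1130.57 + 1824.98 = 2955.55.
Because errors are independent across components, Cov(Tᵢ,Tⱼ) = Cov(Xᵢ,Xⱼ); the off-diagonal part of the true-score variance is the same as above.
True-score variance = [9.9²·0.76 + 12.6²·0.84 + 17.8²·0.86 + 23.6²·0.80] + 1824.98 = 925.896 + 1824.98 = 2750.87.
Reliability = 2750.87 / 2955.55 = 0.931.

0.931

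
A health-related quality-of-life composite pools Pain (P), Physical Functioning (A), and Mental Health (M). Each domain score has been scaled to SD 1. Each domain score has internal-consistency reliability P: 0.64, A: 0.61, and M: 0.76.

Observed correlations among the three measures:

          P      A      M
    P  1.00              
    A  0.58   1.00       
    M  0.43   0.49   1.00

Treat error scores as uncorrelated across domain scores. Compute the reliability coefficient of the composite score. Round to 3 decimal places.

0.835

Var(P+A+M) = 3 + 2·[0.58 + 0.43 + 0.49] = 3 + 3 = 6.
Under uncorrelated errors the observed covariances equal the true-score covariances, so only the own-variance terms attenuate.
True-score variance = [0.64 + 0.61 + 0.76] + 3 = 2.01 + 3 = 5.01.
Reliability = 5.01 / 6 = 0.835.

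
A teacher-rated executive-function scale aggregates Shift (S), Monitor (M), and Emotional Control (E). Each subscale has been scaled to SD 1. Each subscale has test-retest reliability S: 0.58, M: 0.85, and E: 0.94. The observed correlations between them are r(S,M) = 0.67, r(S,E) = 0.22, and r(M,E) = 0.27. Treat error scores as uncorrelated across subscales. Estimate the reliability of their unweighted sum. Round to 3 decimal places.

0.882

Var(S+M+E) = 3 + 2·[0.67 + 0.22 + 0.27] = 3 + 2.32 = 5.32.
Under uncorrelated errors the observed covariances equal the true-score covariances, so only the own-variance terms attenuate.
True-score variance = [0.58 + 0.85 + 0.94] + 2.32 = 2.37 + 2.32 = 4.69.
Reliability = 4.69 / 5.32 = 0.882.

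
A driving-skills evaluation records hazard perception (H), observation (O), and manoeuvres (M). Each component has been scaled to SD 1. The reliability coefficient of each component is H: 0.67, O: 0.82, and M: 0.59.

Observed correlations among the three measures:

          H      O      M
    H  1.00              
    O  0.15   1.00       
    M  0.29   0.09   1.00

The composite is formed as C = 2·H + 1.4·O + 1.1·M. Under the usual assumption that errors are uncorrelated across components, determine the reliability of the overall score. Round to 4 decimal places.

Var(C) = 2² + 1.4² + 1.1² + 2·[2.8·0.15 + 2.2·0.29 + 1.54·0.09] = 7.17 + 2.3932 = 9.5632.
With uncorrelated errors the cross-covariances are all true-score covariance, so they carry over unchanged; only the diagonal terms shrink to ρᵢσᵢ².
True-score variance = [2²·0.67 + 1.4²·0.82 + 1.1²·0.59] + 2.3932 = 5.0011 + 2.3932 = 7.3943.
Reliability = 7.3943 / 9.5632 = 0.7732.

0.7732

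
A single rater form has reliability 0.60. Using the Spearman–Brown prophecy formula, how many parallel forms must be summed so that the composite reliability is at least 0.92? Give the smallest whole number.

k ≥ ρ*(1−ρ₁)/(ρ₁(1−ρ*)) = 0.92·0.40 / (0.60·0.08) = 7.667.
Smallest integer k = 8.

8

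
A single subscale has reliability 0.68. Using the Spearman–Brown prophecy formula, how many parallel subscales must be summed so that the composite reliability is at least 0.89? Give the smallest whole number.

4

k ≥ ρ*(1−ρ₁)/(ρ₁(1−ρ*)) = 0.89·0.32 / (0.68·0.11) = 3.807.
Smallest integer k = 4.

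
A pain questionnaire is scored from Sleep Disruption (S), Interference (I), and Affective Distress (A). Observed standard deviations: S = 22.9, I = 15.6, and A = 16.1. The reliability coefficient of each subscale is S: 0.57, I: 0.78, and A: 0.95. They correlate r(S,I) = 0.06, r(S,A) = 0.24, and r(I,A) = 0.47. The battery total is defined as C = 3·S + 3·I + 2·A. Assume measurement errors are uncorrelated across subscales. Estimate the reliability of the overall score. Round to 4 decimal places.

Var(C) = 3²·22.9² + 3²·15.6² + 2²·16.1² + 2·[9·22.9·15.6·0.06 + 6·22.9·16.1·0.24 + 6·15.6·16.1·0.47] = 7946.77 + 2864.19 = 10811.
With uncorrelated errors the cross-covariances are all true-score covariance, so they carry over unchanged; only the diagonal terms shrink to ρᵢσᵢ².
True-score variance = [3²·22.9²·0.57 + 3²·15.6²·0.78 + 2²·16.1²·0.95] + 2864.19 = 5383.61 + 2864.19 = 8247.8.
Reliability = 8247.8 / 10811 = 0.7629.

0.7629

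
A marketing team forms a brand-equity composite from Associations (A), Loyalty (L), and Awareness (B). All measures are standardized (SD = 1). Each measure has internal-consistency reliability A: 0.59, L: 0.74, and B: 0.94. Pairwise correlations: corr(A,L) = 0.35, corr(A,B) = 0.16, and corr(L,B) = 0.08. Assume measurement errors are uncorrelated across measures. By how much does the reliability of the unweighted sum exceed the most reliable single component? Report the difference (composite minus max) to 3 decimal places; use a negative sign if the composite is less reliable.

Var(sum) = 3 + 1.18 = 4.18; true-score variance = 2.27 + 1.18 = 3.45; composite reliability = 0.8254.
Max component reliability = 0.9400.
Difference = 0.8254 − 0.9400 = -0.115.

-0.115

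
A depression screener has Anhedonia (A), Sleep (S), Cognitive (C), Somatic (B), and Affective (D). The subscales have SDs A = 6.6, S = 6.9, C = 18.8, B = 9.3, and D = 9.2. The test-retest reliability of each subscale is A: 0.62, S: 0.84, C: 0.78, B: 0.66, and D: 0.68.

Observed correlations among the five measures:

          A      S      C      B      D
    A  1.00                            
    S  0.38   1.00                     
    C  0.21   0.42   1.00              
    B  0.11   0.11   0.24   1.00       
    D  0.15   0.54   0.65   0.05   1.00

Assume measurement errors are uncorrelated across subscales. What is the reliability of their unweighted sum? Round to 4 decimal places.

Var(A+S+C+B+D) = 6.6² + 6.9² + 18.8² + 9.3² + 9.2² + 2·[6.6·6.9·0.38 + 6.6·18.8·0.21 + 6.6·9.3·0.11 + 6.6·9.2·0.15 + 6.9·18.8·0.42 + 6.9·9.3·0.11 + 6.9·9.2·0.54 + 18.8·9.3·0.24 + 18.8·9.2·0.65 + 9.3·9.2·0.05] = 615.74 + 627.411 = 1243.15.
With uncorrelated errors the cross-covariances are all true-score covariance, so they carry over unchanged; only the diagonal terms shrink to ρᵢσᵢ².
True-score variance = [6.6²·0.62 + 6.9²·0.84 + 18.8²·0.78 + 9.3²·0.66 + 9.2²·0.68] + 627.411 = 457.321 + 627.411 = 1084.73.
Reliability = 1084.73 / 1243.15 = 0.8726.

0.8726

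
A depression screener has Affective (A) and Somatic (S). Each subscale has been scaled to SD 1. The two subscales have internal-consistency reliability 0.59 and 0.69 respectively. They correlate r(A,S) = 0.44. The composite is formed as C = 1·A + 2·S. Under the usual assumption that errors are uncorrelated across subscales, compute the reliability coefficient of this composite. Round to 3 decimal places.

0.756

Var(C) = 1 + 2² + 2·[2·0.44] = 5 + 1.76 = 6.76.
Because errors are independent across components, Cov(Tᵢ,Tⱼ) = Cov(Xᵢ,Xⱼ); the off-diagonal part of the true-score variance is the same as above.
True-score variance = [0.59 + 2²·0.69] + 1.76 = 3.35 + 1.76 = 5.11.
Reliability = 5.11 / 6.76 = 0.756.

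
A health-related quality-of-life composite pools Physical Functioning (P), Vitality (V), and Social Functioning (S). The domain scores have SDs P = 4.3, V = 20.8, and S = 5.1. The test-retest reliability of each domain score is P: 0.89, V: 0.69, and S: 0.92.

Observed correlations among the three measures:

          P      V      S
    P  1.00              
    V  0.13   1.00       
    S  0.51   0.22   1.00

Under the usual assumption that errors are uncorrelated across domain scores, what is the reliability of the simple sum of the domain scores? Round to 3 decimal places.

Var(P+V+S) = 4.3² + 20.8² + 5.1² + 2·[4.3·20.8·0.13 + 4.3·5.1·0.51 + 20.8·5.1·0.22] = 477.14 + 92.2982 = 569.438.
With uncorrelated errors the cross-covariances are all true-score covariance, so they carry over unchanged; only the diagonal terms shrink to ρᵢσᵢ².
True-score variance = [4.3²·0.89 + 20.8²·0.69 + 5.1²·0.92] + 92.2982 = 338.907 + 92.2982 = 431.205.
Reliability = 431.205 / 569.438 = 0.757.

0.757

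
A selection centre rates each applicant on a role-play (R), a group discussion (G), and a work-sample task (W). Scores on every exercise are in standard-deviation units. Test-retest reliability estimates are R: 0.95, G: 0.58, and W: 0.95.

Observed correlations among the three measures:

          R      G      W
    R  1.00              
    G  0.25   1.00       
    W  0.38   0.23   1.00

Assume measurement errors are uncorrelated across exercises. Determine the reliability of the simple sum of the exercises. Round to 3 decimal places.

0.890

Var(R+G+W) = 3 + 2·[0.25 + 0.38 + 0.23] = 3 + 1.72 = 4.72.
With uncorrelated errors the cross-covariances are all true-score covariance, so they carry over unchanged; only the diagonal terms shrink to ρᵢσᵢ².
True-score variance = [0.95 + 0.58 + 0.95] + 1.72 = 2.48 + 1.72 = 4.2.
Reliability = 4.2 / 4.72 = 0.890.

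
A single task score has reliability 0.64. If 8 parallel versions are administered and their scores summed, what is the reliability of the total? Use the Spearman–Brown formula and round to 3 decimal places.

ρ_k = kρ / (1 + (k−1)ρ) = 8·0.64 / (1 + 7·0.64) = 5.120 / 5.480 = 0.934.

0.934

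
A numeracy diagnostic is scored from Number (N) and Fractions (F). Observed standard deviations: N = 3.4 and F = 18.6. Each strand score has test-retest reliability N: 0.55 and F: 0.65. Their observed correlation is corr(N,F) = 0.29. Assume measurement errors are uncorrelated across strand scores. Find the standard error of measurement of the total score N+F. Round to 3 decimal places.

Var(total) = 357.52 + 36.6792 = 394.199.
True-score variance = 231.232 + 36.6792 = 267.911, so reliability = 0.6796.
Error variance = 394.199 − 267.911 = 126.288; SEM = √126.288 = 11.238.

11.238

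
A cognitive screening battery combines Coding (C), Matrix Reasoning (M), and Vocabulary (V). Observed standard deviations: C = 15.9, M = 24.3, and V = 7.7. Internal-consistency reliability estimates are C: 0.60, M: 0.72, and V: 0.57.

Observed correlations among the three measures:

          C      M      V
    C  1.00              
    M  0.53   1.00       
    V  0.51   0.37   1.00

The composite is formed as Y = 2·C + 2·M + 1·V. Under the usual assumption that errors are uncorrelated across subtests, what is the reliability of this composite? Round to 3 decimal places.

0.805

Var(Y) = 2²·15.9² + 2²·24.3² + 7.7² + 2·[4·15.9·24.3·0.53 + 2·15.9·7.7·0.51 + 2·24.3·7.7·0.37] = 3432.49 + 2164.89 = 5597.38.
Because errors are independent across components, Cov(Tᵢ,Tⱼ) = Cov(Xᵢ,Xⱼ); the off-diagonal part of the true-score variance is the same as above.
True-score variance = [2²·15.9²·0.60 + 2²·24.3²·0.72 + 7.7²·0.57] + 2164.89 = 2341.15 + 2164.89 = 4506.04.
Reliability = 4506.04 / 5597.38 = 0.805.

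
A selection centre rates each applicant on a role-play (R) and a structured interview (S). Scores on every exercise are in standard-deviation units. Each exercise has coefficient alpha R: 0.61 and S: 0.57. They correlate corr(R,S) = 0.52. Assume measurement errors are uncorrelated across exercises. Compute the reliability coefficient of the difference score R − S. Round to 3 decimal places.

Var(R−S) = 1 + 1 − 2·0.52 = 2 − 1.04 = 0.96.
Because errors are independent across components, Cov(Tᵢ,Tⱼ) = Cov(Xᵢ,Xⱼ); the off-diagonal part of the true-score variance is the same as above.
True-score variance = [0.61 + 0.57] − 1.04 = 1.18 − 1.04 = 0.14.
Reliability = 0.14 / 0.96 = 0.146.

0.146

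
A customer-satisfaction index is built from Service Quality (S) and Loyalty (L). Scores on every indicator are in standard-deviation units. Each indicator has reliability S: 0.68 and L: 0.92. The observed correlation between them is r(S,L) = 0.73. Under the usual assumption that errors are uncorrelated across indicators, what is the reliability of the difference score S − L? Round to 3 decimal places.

0.259

Var(S−L) = 1 + 1 − 2·0.73 = 2 − 1.46 = 0.54.
Because errors are independent across components, Cov(Tᵢ,Tⱼ) = Cov(Xᵢ,Xⱼ); the off-diagonal part of the true-score variance is the same as above.
True-score variance = [0.68 + 0.92] − 1.46 = 1.6 − 1.46 = 0.14.
Reliability = 0.14 / 0.54 = 0.259.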